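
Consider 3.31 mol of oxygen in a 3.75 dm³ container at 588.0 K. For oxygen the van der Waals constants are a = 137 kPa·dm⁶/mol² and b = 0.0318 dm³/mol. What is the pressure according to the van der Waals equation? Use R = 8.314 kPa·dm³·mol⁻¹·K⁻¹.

P = nRT/(V − nb) − a n²/V²
nRT/(V − nb) = (3.31)(8.314)(588.0)/(3.75 − 3.31×0.0318) = 16181/3.6447 = 4439.6 kPa
a n²/V² = (137)(3.31)²/(3.75)² = 106.74 kPa
P = 4439.6 − 106.74 = 4333 kPa

P ≈ 4333 kPa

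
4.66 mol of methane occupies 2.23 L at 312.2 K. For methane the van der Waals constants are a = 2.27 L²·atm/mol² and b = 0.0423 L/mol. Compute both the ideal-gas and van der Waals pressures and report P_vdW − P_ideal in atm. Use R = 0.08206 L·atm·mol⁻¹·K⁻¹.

ΔP ≈ -4.722 atm

Ideal: P_ideal = nRT/V = (4.66)(0.08206)(312.2)/2.23 = 53.5359 atm
vdW: P = nRT/(V − nb) − a n²/V² = 119.385/2.03288 − 49.2944/4.97290 = 58.7270 − 9.91261 = 48.8144 atm
ΔP = 48.8144 − 53.5359 = -4.722 atm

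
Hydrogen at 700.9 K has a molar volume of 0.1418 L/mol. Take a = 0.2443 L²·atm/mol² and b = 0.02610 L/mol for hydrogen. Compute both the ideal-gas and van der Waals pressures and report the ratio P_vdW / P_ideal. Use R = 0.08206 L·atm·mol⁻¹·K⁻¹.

Ideal: P_ideal = RT/V_m = (0.08206)(700.9)/0.1418 = 405.613 atm
vdW: P = RT/(V_m − b) − a/V_m² = 57.5159/0.115700 − 0.2443/0.0201072 = 497.112 − 12.1499 = 484.962 atm
Ratio = 484.962/405.613 = 1.196

P_vdW / P_ideal ≈ 1.196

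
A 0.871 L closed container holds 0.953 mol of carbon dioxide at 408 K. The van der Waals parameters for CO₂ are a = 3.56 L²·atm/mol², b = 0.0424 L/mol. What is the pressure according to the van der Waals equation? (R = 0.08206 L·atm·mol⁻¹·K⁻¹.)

P ≈ 34.15 atm

P = nRT/(V − nb) − a n²/V²
nRT/(V − nb) = (0.953)(0.08206)(408)/(0.871 − 0.953×0.0424) = 31.907/0.83059 = 38.415 atm
a n²/V² = (3.56)(0.953)²/(0.871)² = 4.2619 atm
P = 38.415 − 4.2619 = 34.15 atm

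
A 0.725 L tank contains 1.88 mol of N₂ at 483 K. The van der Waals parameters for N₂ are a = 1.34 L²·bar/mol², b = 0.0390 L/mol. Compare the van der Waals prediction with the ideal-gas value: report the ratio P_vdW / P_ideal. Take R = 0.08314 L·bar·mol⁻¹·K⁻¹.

P_vdW / P_ideal ≈ 1.026

Ideal: P_ideal = nRT/V = (1.88)(0.08314)(483)/0.725 = 104.130 bar
vdW: P = nRT/(V − nb) − a n²/V² = 75.4944/0.651680 − 4.73610/0.525625 = 115.846 − 9.01042 = 106.836 bar
Ratio = 106.836/104.130 = 1.026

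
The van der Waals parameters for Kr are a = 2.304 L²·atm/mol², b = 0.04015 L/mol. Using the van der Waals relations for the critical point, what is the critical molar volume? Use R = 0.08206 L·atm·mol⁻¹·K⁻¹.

For a van der Waals gas, V_m,c = 3b.
V_m,c = 3×0.04015 = 0.1205 L/mol

V_m,c ≈ 0.1205 L/mol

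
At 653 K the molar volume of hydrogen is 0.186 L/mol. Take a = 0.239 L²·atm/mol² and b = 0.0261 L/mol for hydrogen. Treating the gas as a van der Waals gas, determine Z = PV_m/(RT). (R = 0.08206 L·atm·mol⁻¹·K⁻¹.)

Z ≈ 1.139

P = RT/(V_m − b) − a/V_m² = (0.08206)(653)/(0.186 − 0.0261) − 0.239/(0.186)²
  = 53.585/0.15990 − 6.9083 = 335.12 − 6.9083 = 328.21 atm
Z = PV_m/(RT) = (328.21)(0.186)/((0.08206)(653)) = 61.047/53.585 = 1.139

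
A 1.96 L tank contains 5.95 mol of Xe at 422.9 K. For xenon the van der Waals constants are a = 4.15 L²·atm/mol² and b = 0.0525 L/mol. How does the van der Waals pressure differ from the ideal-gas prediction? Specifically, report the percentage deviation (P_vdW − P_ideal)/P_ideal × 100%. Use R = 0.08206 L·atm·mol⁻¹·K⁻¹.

Ideal: P_ideal = nRT/V = (5.95)(0.08206)(422.9)/1.96 = 105.349 atm
vdW: P = nRT/(V − nb) − a n²/V² = 206.484/1.64763 − 146.920/3.84160 = 125.322 − 38.2445 = 87.078 atm
% deviation = (87.078 − 105.349)/105.349 × 100% = -17.34%

-17.34 %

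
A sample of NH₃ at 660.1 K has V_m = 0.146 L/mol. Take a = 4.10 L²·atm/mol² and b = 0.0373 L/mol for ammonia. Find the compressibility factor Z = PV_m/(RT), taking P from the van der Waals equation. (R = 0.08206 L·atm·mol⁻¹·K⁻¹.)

Z ≈ 0.8247

P = RT/(V_m − b) − a/V_m² = (0.08206)(660.1)/(0.146 − 0.0373) − 4.10/(0.146)²
  = 54.168/0.10870 − 192.34 = 498.33 − 192.34 = 305.99 atm
Z = PV_m/(RT) = (305.99)(0.146)/((0.08206)(660.1)) = 44.675/54.168 = 0.8247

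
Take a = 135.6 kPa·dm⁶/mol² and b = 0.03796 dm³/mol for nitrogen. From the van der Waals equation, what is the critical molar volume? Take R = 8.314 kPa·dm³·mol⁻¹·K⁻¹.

V_m,c ≈ 0.1139 dm³/mol

For a van der Waals gas, V_m,c = 3b.
V_m,c = 3×0.03796 = 0.1139 dm³/mol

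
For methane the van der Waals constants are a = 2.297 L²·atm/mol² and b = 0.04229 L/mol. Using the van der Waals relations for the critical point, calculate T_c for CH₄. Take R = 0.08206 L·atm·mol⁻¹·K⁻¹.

For a van der Waals gas, T_c = 8a/(27Rb).
T_c = 8×2.297/(27×0.08206×0.04229) = 18.376/0.093699 = 196.1 K

T_c ≈ 196.1 K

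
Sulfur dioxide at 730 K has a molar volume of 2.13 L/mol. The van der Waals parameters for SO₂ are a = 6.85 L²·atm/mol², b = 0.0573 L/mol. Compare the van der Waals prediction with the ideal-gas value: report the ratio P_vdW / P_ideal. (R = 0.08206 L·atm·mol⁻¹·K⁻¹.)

Ideal: P_ideal = RT/V_m = (0.08206)(730)/2.13 = 28.1238 atm
vdW: P = RT/(V_m − b) − a/V_m² = 59.9038/2.07270 − 6.85/4.53690 = 28.9013 − 1.50984 = 27.3915 atm
Ratio = 27.3915/28.1238 = 0.9740

P_vdW / P_ideal ≈ 0.9740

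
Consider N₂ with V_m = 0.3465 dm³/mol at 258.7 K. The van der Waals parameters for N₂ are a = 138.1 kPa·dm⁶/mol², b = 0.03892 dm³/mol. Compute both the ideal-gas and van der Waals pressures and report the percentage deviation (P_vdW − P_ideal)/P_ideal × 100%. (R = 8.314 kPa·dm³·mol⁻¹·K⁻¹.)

-5.88 %

Ideal: P_ideal = RT/V_m = (8.314)(258.7)/0.3465 = 6207.31 kPa
vdW: P = RT/(V_m − b) − a/V_m² = 2150.83/0.307580 − 138.1/0.120062 = 6992.75 − 1150.24 = 5842.51 kPa
% deviation = (5842.51 − 6207.31)/6207.31 × 100% = -5.88%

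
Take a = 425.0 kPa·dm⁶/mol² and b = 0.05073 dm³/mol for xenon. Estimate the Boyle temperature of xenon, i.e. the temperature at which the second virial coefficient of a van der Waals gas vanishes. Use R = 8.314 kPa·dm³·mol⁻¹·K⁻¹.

For a van der Waals gas the second virial coefficient B₂ = b − a/(RT) vanishes at T_B = a/(Rb).
T_B = 425.0/(8.314×0.05073) = 425.0/0.42177 = 1008 K

T_B ≈ 1008 K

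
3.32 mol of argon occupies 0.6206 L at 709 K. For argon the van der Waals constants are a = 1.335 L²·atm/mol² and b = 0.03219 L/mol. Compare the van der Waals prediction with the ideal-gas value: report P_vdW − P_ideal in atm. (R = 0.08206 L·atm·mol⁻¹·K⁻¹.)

ΔP ≈ 26.54 atm

Ideal: P_ideal = nRT/V = (3.32)(0.08206)(709)/0.6206 = 311.246 atm
vdW: P = nRT/(V − nb) − a n²/V² = 193.159/0.513729 − 14.7149/0.385144 = 375.994 − 38.2062 = 337.788 atm
ΔP = 337.788 − 311.246 = 26.54 atm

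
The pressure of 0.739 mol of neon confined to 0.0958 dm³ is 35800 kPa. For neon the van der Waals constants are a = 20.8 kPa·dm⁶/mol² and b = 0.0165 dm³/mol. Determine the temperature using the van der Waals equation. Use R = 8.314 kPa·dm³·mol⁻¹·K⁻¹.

T = (P + a n²/V²)(V − nb)/(nR)
P + a n²/V² = 35800 + (20.8)(0.739)²/(0.0958)² = 37038 kPa
V − nb = 0.0958 − (0.739)(0.0165) = 0.083607 dm³
T = (37038)(0.083607)/((0.739)(8.314)) = 504.0 K

T ≈ 504.0 K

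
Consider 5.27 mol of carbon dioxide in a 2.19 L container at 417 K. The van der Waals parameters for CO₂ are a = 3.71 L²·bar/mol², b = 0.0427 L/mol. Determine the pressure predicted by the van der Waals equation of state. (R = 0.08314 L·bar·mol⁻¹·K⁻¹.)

P = nRT/(V − nb) − a n²/V²
nRT/(V − nb) = (5.27)(0.08314)(417)/(2.19 − 5.27×0.0427) = 182.71/1.9650 = 92.982 bar
a n²/V² = (3.71)(5.27)²/(2.19)² = 21.484 bar
P = 92.982 − 21.484 = 71.50 bar

P ≈ 71.50 bar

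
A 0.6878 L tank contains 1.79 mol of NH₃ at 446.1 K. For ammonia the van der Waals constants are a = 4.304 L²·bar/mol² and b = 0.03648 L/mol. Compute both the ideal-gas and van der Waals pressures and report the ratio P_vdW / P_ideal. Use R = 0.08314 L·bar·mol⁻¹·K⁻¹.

Ideal: P_ideal = nRT/V = (1.79)(0.08314)(446.1)/0.6878 = 96.5235 bar
vdW: P = nRT/(V − nb) − a n²/V² = 66.3889/0.622501 − 13.7904/0.473069 = 106.649 − 29.1509 = 77.498 bar
Ratio = 77.498/96.5235 = 0.8029

P_vdW / P_ideal ≈ 0.8029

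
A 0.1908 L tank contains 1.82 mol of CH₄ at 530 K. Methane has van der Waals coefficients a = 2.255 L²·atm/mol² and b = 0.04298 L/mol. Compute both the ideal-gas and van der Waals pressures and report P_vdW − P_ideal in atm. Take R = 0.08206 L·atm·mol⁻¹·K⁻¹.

Ideal: P_ideal = nRT/V = (1.82)(0.08206)(530)/0.1908 = 414.859 atm
vdW: P = nRT/(V − nb) − a n²/V² = 79.1551/0.112576 − 7.46946/0.0364046 = 703.126 − 205.179 = 497.947 atm
ΔP = 497.947 − 414.859 = 83.09 atm

ΔP ≈ 83.09 atm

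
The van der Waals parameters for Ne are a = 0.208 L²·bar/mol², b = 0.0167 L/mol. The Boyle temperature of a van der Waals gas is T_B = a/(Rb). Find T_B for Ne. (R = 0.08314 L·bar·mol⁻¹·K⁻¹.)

For a van der Waals gas the second virial coefficient B₂ = b − a/(RT) vanishes at T_B = a/(Rb).
T_B = 0.208/(0.08314×0.0167) = 0.208/0.0013884 = 149.8 K

T_B ≈ 149.8 K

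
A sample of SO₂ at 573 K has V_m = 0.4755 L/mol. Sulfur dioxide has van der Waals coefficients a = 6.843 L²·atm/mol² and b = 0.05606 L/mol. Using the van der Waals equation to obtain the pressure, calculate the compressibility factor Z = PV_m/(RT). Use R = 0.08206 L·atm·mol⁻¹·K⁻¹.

Z ≈ 0.8276

P = RT/(V_m − b) − a/V_m² = (0.08206)(573)/(0.4755 − 0.05606) − 6.843/(0.4755)²
  = 47.020/0.41944 − 30.265 = 112.10 − 30.265 = 81.84 atm
Z = PV_m/(RT) = (81.84)(0.4755)/((0.08206)(573)) = 38.915/47.020 = 0.8276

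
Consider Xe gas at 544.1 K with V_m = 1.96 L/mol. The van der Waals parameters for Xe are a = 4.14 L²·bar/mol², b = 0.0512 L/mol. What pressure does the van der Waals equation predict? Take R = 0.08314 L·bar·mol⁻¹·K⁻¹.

P = RT/(V_m − b) − a/V_m²
RT/(V_m − b) = (0.08314)(544.1)/(1.96 − 0.0512) = 45.236/1.9088 = 23.699 bar
a/V_m² = 4.14/(1.96)² = 1.0777 bar
P = 23.699 − 1.0777 = 22.62 bar

P ≈ 22.62 bar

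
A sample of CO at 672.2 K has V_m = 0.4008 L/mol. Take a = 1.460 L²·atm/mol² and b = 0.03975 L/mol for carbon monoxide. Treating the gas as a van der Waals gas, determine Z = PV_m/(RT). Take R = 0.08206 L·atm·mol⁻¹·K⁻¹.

P = RT/(V_m − b) − a/V_m² = (0.08206)(672.2)/(0.4008 − 0.03975) − 1.460/(0.4008)²
  = 55.161/0.36105 − 9.0886 = 152.78 − 9.0886 = 143.69 atm
Z = PV_m/(RT) = (143.69)(0.4008)/((0.08206)(672.2)) = 57.591/55.161 = 1.044

Z ≈ 1.044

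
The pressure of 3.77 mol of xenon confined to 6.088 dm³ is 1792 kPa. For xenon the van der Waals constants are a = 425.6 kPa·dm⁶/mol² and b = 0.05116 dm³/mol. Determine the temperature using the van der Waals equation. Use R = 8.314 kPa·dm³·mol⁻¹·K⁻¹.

T = (P + a n²/V²)(V − nb)/(nR)
P + a n²/V² = 1792 + (425.6)(3.77)²/(6.088)² = 1955.2 kPa
V − nb = 6.088 − (3.77)(0.05116) = 5.8951 dm³
T = (1955.2)(5.8951)/((3.77)(8.314)) = 367.7 K

T ≈ 367.7 K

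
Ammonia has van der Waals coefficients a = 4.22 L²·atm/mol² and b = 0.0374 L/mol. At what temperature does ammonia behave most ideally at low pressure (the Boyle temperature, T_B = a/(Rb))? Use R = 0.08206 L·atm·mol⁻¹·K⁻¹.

T_B ≈ 1375 K

For a van der Waals gas the second virial coefficient B₂ = b − a/(RT) vanishes at T_B = a/(Rb).
T_B = 4.22/(0.08206×0.0374) = 4.22/0.0030690 = 1375 K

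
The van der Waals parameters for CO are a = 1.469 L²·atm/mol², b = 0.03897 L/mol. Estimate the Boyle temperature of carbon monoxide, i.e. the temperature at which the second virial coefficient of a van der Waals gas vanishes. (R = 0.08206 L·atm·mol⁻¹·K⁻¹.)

For a van der Waals gas the second virial coefficient B₂ = b − a/(RT) vanishes at T_B = a/(Rb).
T_B = 1.469/(0.08206×0.03897) = 1.469/0.0031979 = 459.4 K

T_B ≈ 459.4 K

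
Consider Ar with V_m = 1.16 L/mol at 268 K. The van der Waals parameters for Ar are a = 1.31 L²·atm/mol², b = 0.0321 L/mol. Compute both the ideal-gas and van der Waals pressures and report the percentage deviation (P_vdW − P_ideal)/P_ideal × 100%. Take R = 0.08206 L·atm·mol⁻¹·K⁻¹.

Ideal: P_ideal = RT/V_m = (0.08206)(268)/1.16 = 18.9587 atm
vdW: P = RT/(V_m − b) − a/V_m² = 21.9921/1.12790 − 1.31/1.34560 = 19.4983 − 0.973543 = 18.5248 atm
% deviation = (18.5248 − 18.9587)/18.9587 × 100% = -2.29%

-2.29 %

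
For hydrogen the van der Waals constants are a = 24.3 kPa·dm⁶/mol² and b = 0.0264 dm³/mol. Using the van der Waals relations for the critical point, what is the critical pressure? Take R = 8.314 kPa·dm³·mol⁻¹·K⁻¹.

For a van der Waals gas, P_c = a/(27b²).
P_c = 24.3/(27×(0.0264)²) = 24.3/0.018818 = 1291 kPa

P_c ≈ 1291 kPa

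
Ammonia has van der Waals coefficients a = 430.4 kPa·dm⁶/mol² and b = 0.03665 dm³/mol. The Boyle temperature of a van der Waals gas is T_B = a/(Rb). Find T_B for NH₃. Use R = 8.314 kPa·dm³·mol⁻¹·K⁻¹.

For a van der Waals gas the second virial coefficient B₂ = b − a/(RT) vanishes at T_B = a/(Rb).
T_B = 430.4/(8.314×0.03665) = 430.4/0.30471 = 1412 K

T_B ≈ 1412 K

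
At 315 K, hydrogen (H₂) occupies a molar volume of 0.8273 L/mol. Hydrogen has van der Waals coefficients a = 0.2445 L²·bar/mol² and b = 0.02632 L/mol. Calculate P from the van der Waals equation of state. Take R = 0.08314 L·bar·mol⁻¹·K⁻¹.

P ≈ 32.34 bar

P = RT/(V_m − b) − a/V_m²
RT/(V_m − b) = (0.08314)(315)/(0.8273 − 0.02632) = 26.189/0.80098 = 32.696 bar
a/V_m² = 0.2445/(0.8273)² = 0.35723 bar
P = 32.696 − 0.35723 = 32.34 bar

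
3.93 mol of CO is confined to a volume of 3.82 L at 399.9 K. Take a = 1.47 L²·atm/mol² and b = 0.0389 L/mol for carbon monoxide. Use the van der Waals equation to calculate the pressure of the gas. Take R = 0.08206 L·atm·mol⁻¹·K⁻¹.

P ≈ 33.61 atm

P = nRT/(V − nb) − a n²/V²
nRT/(V − nb) = (3.93)(0.08206)(399.9)/(3.82 − 3.93×0.0389) = 128.97/3.6671 = 35.169 atm
a n²/V² = (1.47)(3.93)²/(3.82)² = 1.5559 atm
P = 35.169 − 1.5559 = 33.61 atm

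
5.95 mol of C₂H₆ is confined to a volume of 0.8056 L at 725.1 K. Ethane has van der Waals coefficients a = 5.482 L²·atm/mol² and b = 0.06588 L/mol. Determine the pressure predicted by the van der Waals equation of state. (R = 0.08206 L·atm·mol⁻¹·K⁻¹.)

P ≈ 556.9 atm

P = nRT/(V − nb) − a n²/V²
nRT/(V − nb) = (5.95)(0.08206)(725.1)/(0.8056 − 5.95×0.06588) = 354.04/0.41361 = 855.98 atm
a n²/V² = (5.482)(5.95)²/(0.8056)² = 299.04 atm
P = 855.98 − 299.04 = 556.9 atm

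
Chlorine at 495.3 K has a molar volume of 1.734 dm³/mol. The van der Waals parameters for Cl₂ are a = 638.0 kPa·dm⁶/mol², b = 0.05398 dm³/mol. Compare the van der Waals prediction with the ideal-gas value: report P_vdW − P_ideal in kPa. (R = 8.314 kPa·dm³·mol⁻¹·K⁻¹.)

ΔP ≈ -135.9 kPa

Ideal: P_ideal = RT/V_m = (8.314)(495.3)/1.734 = 2374.81 kPa
vdW: P = RT/(V_m − b) − a/V_m² = 4117.92/1.68002 − 638.0/3.00676 = 2451.11 − 212.189 = 2238.92 kPa
ΔP = 2238.92 − 2374.81 = -135.9 kPa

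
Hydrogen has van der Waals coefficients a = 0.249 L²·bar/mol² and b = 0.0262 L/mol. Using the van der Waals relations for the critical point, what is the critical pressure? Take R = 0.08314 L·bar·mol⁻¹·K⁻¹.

P_c ≈ 13.43 bar

For a van der Waals gas, P_c = a/(27b²).
P_c = 0.249/(27×(0.0262)²) = 0.249/0.018534 = 13.43 bar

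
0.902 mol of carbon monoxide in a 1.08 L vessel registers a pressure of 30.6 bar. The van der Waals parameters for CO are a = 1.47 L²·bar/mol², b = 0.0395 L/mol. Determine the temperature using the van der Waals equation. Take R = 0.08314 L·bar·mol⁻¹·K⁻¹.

T ≈ 440.4 K

T = (P + a n²/V²)(V − nb)/(nR)
P + a n²/V² = 30.6 + (1.47)(0.902)²/(1.08)² = 31.625 bar
V − nb = 1.08 − (0.902)(0.0395) = 1.0444 L
T = (31.625)(1.0444)/((0.902)(0.08314)) = 440.4 K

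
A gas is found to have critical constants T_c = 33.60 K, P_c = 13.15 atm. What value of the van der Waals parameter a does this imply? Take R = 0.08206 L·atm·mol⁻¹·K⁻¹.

From T_c = 8a/(27Rb) and P_c = a/(27b²): a = 27 R² T_c²/(64 P_c).
a = 27×(0.08206)²×(33.60)²/(64×13.15) = 205.26/841.60 = 0.2439 L²·atm/mol²

a ≈ 0.2439 L²·atm/mol²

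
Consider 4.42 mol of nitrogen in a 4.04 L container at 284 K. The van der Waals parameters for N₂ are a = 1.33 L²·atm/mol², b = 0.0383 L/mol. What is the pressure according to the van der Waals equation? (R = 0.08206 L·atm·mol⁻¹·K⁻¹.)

P ≈ 25.02 atm

P = nRT/(V − nb) − a n²/V²
nRT/(V − nb) = (4.42)(0.08206)(284)/(4.04 − 4.42×0.0383) = 103.01/3.8707 = 26.613 atm
a n²/V² = (1.33)(4.42)²/(4.04)² = 1.5920 atm
P = 26.613 − 1.5920 = 25.02 atm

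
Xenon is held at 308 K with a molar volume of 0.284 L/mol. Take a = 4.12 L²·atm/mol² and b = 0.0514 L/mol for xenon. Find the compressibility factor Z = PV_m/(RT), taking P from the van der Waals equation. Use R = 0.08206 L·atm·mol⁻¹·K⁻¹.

P = RT/(V_m − b) − a/V_m² = (0.08206)(308)/(0.284 − 0.0514) − 4.12/(0.284)²
  = 25.274/0.23260 − 51.081 = 108.66 − 51.081 = 57.58 atm
Z = PV_m/(RT) = (57.58)(0.284)/((0.08206)(308)) = 16.353/25.274 = 0.6470

Z ≈ 0.6470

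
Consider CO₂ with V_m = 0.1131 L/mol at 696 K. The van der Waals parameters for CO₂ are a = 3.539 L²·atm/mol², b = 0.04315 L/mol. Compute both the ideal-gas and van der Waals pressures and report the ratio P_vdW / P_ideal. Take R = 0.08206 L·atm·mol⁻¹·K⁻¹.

P_vdW / P_ideal ≈ 1.069

Ideal: P_ideal = RT/V_m = (0.08206)(696)/0.1131 = 504.985 atm
vdW: P = RT/(V_m − b) − a/V_m² = 57.1138/0.0699500 − 3.539/0.0127916 = 816.495 − 276.666 = 539.829 atm
Ratio = 539.829/504.985 = 1.069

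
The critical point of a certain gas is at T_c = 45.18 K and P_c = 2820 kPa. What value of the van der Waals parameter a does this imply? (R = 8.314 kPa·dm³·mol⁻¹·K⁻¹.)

a ≈ 21.11 kPa·dm⁶/mol²

From T_c = 8a/(27Rb) and P_c = a/(27b²): a = 27 R² T_c²/(64 P_c).
a = 27×(8.314)²×(45.18)²/(64×2820) = 3809573/180480 = 21.11 kPa·dm⁶/mol²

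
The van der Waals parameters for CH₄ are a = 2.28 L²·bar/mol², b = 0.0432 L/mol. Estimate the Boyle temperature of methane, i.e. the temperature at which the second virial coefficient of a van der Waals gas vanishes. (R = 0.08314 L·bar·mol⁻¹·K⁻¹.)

T_B ≈ 634.8 K

For a van der Waals gas the second virial coefficient B₂ = b − a/(RT) vanishes at T_B = a/(Rb).
T_B = 2.28/(0.08314×0.0432) = 2.28/0.0035916 = 634.8 K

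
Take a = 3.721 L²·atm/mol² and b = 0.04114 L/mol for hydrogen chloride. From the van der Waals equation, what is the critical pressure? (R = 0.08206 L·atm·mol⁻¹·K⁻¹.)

For a van der Waals gas, P_c = a/(27b²).
P_c = 3.721/(27×(0.04114)²) = 3.721/0.045697 = 81.43 atm

P_c ≈ 81.43 atm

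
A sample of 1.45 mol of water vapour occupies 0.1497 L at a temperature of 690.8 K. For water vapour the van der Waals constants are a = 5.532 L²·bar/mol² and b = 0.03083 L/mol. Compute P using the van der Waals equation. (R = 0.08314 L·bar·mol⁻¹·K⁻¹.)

P = nRT/(V − nb) − a n²/V²
nRT/(V − nb) = (1.45)(0.08314)(690.8)/(0.1497 − 1.45×0.03083) = 83.278/0.10500 = 793.12 bar
a n²/V² = (5.532)(1.45)²/(0.1497)² = 519.01 bar
P = 793.12 − 519.01 = 274.1 bar

P ≈ 274.1 bar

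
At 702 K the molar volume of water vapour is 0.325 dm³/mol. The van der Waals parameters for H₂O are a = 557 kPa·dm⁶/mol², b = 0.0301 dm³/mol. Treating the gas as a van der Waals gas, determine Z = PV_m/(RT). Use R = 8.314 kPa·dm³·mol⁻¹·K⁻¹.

Z ≈ 0.8084

P = RT/(V_m − b) − a/V_m² = (8.314)(702)/(0.325 − 0.0301) − 557/(0.325)²
  = 5836.4/0.29490 − 5273.4 = 19791 − 5273.4 = 14518 kPa
Z = PV_m/(RT) = (14518)(0.325)/((8.314)(702)) = 4718.4/5836.4 = 0.8084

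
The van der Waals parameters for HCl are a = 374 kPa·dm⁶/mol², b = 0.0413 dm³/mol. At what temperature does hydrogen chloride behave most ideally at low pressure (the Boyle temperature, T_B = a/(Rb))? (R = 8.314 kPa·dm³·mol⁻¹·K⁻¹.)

For a van der Waals gas the second virial coefficient B₂ = b − a/(RT) vanishes at T_B = a/(Rb).
T_B = 374/(8.314×0.0413) = 374/0.34337 = 1089 K

T_B ≈ 1089 K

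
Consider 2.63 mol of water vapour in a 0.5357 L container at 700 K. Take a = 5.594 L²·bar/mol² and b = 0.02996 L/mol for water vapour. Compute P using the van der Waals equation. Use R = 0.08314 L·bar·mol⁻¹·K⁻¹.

P = nRT/(V − nb) − a n²/V²
nRT/(V − nb) = (2.63)(0.08314)(700)/(0.5357 − 2.63×0.02996) = 153.06/0.45691 = 334.99 bar
a n²/V² = (5.594)(2.63)²/(0.5357)² = 134.83 bar
P = 334.99 − 134.83 = 200.2 bar

P ≈ 200.2 bar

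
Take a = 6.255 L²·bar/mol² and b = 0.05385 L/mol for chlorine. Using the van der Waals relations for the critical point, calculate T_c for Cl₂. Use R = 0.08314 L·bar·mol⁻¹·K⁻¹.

T_c ≈ 414.0 K

For a van der Waals gas, T_c = 8a/(27Rb).
T_c = 8×6.255/(27×0.08314×0.05385) = 50.040/0.12088 = 414.0 K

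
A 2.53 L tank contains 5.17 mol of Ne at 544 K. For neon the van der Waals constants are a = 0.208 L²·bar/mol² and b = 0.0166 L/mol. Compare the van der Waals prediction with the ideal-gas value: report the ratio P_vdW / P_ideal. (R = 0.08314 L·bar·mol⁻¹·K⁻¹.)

P_vdW / P_ideal ≈ 1.026

Ideal: P_ideal = nRT/V = (5.17)(0.08314)(544)/2.53 = 92.4228 bar
vdW: P = nRT/(V − nb) − a n²/V² = 233.830/2.44418 − 5.55961/6.40090 = 95.6681 − 0.868567 = 94.7995 bar
Ratio = 94.7995/92.4228 = 1.026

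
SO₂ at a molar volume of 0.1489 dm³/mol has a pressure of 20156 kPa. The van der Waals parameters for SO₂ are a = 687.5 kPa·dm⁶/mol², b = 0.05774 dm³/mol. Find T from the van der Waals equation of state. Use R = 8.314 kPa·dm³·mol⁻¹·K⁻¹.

T ≈ 561.0 K

T = (P + a/V_m²)(V_m − b)/R
P + a/V_m² = 20156 + 687.5/(0.1489)² = 51165 kPa
V_m − b = 0.1489 − 0.05774 = 0.091160 dm³/mol
T = (51165)(0.091160)/8.314 = 561.0 K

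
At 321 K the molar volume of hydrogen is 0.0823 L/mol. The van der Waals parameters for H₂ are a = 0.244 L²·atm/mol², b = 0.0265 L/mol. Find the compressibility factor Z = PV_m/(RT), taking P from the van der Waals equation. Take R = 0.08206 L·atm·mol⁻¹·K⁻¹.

P = RT/(V_m − b) − a/V_m² = (0.08206)(321)/(0.0823 − 0.0265) − 0.244/(0.0823)²
  = 26.341/0.055800 − 36.024 = 472.06 − 36.024 = 436.04 atm
Z = PV_m/(RT) = (436.04)(0.0823)/((0.08206)(321)) = 35.886/26.341 = 1.362

Z ≈ 1.362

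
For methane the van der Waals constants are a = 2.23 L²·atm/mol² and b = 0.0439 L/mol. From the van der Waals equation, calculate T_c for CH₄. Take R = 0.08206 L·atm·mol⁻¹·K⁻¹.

For a van der Waals gas, T_c = 8a/(27Rb).
T_c = 8×2.23/(27×0.08206×0.0439) = 17.840/0.097266 = 183.4 K

T_c ≈ 183.4 K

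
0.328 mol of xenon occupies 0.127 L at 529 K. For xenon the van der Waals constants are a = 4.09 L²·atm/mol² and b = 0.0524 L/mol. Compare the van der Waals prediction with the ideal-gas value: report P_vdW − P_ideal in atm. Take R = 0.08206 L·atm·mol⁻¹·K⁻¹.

Ideal: P_ideal = nRT/V = (0.328)(0.08206)(529)/0.127 = 112.113 atm
vdW: P = nRT/(V − nb) − a n²/V² = 14.2384/0.109813 − 0.440019/0.0161290 = 129.660 − 27.2812 = 102.379 atm
ΔP = 102.379 − 112.113 = -9.73 atm

ΔP ≈ -9.73 atm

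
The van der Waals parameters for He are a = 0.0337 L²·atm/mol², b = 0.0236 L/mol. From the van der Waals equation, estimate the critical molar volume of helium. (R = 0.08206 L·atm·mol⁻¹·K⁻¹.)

V_m,c ≈ 0.07080 L/mol

For a van der Waals gas, V_m,c = 3b.
V_m,c = 3×0.0236 = 0.07080 L/mol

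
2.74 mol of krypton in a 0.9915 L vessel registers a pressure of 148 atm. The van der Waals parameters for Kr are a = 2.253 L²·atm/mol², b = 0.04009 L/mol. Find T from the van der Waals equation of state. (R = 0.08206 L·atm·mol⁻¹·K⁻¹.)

T ≈ 647.8 K

T = (P + a n²/V²)(V − nb)/(nR)
P + a n²/V² = 148 + (2.253)(2.74)²/(0.9915)² = 165.21 atm
V − nb = 0.9915 − (2.74)(0.04009) = 0.88165 L
T = (165.21)(0.88165)/((2.74)(0.08206)) = 647.8 K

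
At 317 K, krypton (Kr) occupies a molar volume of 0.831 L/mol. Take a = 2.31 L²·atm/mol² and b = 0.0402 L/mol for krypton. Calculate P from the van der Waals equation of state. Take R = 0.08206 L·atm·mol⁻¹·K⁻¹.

P ≈ 29.55 atm

P = RT/(V_m − b) − a/V_m²
RT/(V_m − b) = (0.08206)(317)/(0.831 − 0.0402) = 26.013/0.79080 = 32.895 atm
a/V_m² = 2.31/(0.831)² = 3.3451 atm
P = 32.895 − 3.3451 = 29.55 atm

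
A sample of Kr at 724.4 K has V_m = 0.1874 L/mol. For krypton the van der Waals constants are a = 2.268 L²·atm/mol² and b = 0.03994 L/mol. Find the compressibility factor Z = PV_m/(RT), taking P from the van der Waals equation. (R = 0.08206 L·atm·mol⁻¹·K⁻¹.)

Z ≈ 1.067

P = RT/(V_m − b) − a/V_m² = (0.08206)(724.4)/(0.1874 − 0.03994) − 2.268/(0.1874)²
  = 59.444/0.14746 − 64.581 = 403.12 − 64.581 = 338.54 atm
Z = PV_m/(RT) = (338.54)(0.1874)/((0.08206)(724.4)) = 63.442/59.444 = 1.067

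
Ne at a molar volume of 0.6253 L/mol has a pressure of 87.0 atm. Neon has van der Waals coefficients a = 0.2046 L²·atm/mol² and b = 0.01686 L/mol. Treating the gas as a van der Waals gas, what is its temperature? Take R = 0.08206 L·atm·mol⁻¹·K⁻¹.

T ≈ 648.9 K

T = (P + a/V_m²)(V_m − b)/R
P + a/V_m² = 87.0 + 0.2046/(0.6253)² = 87.523 atm
V_m − b = 0.6253 − 0.01686 = 0.60844 L/mol
T = (87.523)(0.60844)/0.08206 = 648.9 K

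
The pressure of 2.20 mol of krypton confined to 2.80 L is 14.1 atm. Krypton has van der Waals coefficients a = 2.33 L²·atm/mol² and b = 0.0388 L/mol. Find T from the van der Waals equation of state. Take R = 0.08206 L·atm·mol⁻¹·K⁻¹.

T = (P + a n²/V²)(V − nb)/(nR)
P + a n²/V² = 14.1 + (2.33)(2.20)²/(2.80)² = 15.538 atm
V − nb = 2.80 − (2.20)(0.0388) = 2.7146 L
T = (15.538)(2.7146)/((2.20)(0.08206)) = 233.6 K

T ≈ 233.6 K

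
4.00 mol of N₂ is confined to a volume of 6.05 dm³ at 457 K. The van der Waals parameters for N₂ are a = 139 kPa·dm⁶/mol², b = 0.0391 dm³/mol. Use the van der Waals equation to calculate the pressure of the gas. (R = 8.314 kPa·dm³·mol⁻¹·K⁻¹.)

P = nRT/(V − nb) − a n²/V²
nRT/(V − nb) = (4.00)(8.314)(457)/(6.05 − 4.00×0.0391) = 15198/5.8936 = 2578.7 kPa
a n²/V² = (139)(4.00)²/(6.05)² = 60.761 kPa
P = 2578.7 − 60.761 = 2518 kPa

P ≈ 2518 kPa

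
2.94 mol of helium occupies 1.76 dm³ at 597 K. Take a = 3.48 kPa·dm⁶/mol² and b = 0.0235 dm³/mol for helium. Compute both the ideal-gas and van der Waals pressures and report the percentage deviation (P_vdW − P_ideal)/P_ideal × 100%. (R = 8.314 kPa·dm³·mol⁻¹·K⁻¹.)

Ideal: P_ideal = nRT/V = (2.94)(8.314)(597)/1.76 = 8291.23 kPa
vdW: P = nRT/(V − nb) − a n²/V² = 14592.6/1.69091 − 30.0797/3.09760 = 8630.03 − 9.71065 = 8620.32 kPa
% deviation = (8620.32 − 8291.23)/8291.23 × 100% = 3.97%

3.97 %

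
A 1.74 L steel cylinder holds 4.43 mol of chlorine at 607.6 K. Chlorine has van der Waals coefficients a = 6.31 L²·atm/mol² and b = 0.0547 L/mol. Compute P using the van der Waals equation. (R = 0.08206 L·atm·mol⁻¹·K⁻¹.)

P ≈ 106.6 atm

P = nRT/(V − nb) − a n²/V²
nRT/(V − nb) = (4.43)(0.08206)(607.6)/(1.74 − 4.43×0.0547) = 220.88/1.4977 = 147.48 atm
a n²/V² = (6.31)(4.43)²/(1.74)² = 40.901 atm
P = 147.48 − 40.901 = 106.6 atm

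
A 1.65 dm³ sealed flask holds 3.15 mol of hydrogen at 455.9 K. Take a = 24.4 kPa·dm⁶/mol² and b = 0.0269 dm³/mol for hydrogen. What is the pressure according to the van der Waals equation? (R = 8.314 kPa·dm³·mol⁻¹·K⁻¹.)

P = nRT/(V − nb) − a n²/V²
nRT/(V − nb) = (3.15)(8.314)(455.9)/(1.65 − 3.15×0.0269) = 11940/1.5653 = 7627.9 kPa
a n²/V² = (24.4)(3.15)²/(1.65)² = 88.929 kPa
P = 7627.9 − 88.929 = 7539 kPa

P ≈ 7539 kPa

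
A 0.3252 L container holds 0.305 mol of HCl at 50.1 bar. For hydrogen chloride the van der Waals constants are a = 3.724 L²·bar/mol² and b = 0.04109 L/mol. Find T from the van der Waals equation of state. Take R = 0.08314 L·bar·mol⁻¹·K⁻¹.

T ≈ 658.1 K

T = (P + a n²/V²)(V − nb)/(nR)
P + a n²/V² = 50.1 + (3.724)(0.305)²/(0.3252)² = 53.376 bar
V − nb = 0.3252 − (0.305)(0.04109) = 0.31267 L
T = (53.376)(0.31267)/((0.305)(0.08314)) = 658.1 K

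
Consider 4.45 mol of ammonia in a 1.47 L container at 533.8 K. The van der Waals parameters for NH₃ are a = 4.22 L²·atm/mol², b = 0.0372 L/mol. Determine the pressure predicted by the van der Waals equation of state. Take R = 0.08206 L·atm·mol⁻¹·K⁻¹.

P = nRT/(V − nb) − a n²/V²
nRT/(V − nb) = (4.45)(0.08206)(533.8)/(1.47 − 4.45×0.0372) = 194.93/1.3045 = 149.43 atm
a n²/V² = (4.22)(4.45)²/(1.47)² = 38.672 atm
P = 149.43 − 38.672 = 110.8 atm

P ≈ 110.8 atm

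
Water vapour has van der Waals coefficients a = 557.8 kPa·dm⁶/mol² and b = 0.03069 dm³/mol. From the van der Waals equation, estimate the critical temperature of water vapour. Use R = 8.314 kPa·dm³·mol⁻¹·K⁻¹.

T_c ≈ 647.7 K

For a van der Waals gas, T_c = 8a/(27Rb).
T_c = 8×557.8/(27×8.314×0.03069) = 4462.4/6.8892 = 647.7 K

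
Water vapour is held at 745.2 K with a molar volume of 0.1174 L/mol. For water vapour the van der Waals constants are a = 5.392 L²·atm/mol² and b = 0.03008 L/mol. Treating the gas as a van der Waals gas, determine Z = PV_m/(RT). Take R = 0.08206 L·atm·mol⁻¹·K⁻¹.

Z ≈ 0.5934

P = RT/(V_m − b) − a/V_m² = (0.08206)(745.2)/(0.1174 − 0.03008) − 5.392/(0.1174)²
  = 61.151/0.087320 − 391.21 = 700.31 − 391.21 = 309.10 atm
Z = PV_m/(RT) = (309.10)(0.1174)/((0.08206)(745.2)) = 36.288/61.151 = 0.5934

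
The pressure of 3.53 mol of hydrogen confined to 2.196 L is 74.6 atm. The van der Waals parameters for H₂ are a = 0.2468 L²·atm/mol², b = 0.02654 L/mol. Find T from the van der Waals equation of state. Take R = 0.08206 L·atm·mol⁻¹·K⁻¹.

T ≈ 546.0 K

T = (P + a n²/V²)(V − nb)/(nR)
P + a n²/V² = 74.6 + (0.2468)(3.53)²/(2.196)² = 75.238 atm
V − nb = 2.196 − (3.53)(0.02654) = 2.1023 L
T = (75.238)(2.1023)/((3.53)(0.08206)) = 546.0 K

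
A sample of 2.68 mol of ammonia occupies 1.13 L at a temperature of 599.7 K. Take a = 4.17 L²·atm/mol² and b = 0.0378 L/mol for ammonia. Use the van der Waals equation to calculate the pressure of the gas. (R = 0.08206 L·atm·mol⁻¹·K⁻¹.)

P ≈ 104.8 atm

P = nRT/(V − nb) − a n²/V²
nRT/(V − nb) = (2.68)(0.08206)(599.7)/(1.13 − 2.68×0.0378) = 131.89/1.0287 = 128.21 atm
a n²/V² = (4.17)(2.68)²/(1.13)² = 23.456 atm
P = 128.21 − 23.456 = 104.8 atm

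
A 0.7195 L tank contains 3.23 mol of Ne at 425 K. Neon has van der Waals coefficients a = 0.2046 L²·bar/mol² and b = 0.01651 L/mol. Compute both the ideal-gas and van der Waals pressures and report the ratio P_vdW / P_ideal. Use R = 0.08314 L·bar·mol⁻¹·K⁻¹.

P_vdW / P_ideal ≈ 1.054

Ideal: P_ideal = nRT/V = (3.23)(0.08314)(425)/0.7195 = 158.625 bar
vdW: P = nRT/(V − nb) − a n²/V² = 114.130/0.666173 − 2.13457/0.517680 = 171.322 − 4.12334 = 167.199 bar
Ratio = 167.199/158.625 = 1.054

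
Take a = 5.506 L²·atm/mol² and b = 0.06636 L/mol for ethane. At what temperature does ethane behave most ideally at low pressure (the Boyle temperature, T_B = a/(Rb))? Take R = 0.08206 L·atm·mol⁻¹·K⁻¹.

For a van der Waals gas the second virial coefficient B₂ = b − a/(RT) vanishes at T_B = a/(Rb).
T_B = 5.506/(0.08206×0.06636) = 5.506/0.0054455 = 1011 K

T_B ≈ 1011 K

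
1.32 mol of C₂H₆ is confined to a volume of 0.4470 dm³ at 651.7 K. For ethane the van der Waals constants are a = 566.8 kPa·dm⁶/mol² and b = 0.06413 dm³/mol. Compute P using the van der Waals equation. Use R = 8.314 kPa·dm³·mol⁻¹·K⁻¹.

P = nRT/(V − nb) − a n²/V²
nRT/(V − nb) = (1.32)(8.314)(651.7)/(0.4470 − 1.32×0.06413) = 7152.1/0.36235 = 19738 kPa
a n²/V² = (566.8)(1.32)²/(0.4470)² = 4942.7 kPa
P = 19738 − 4942.7 = 14795 kPa

P ≈ 14795 kPa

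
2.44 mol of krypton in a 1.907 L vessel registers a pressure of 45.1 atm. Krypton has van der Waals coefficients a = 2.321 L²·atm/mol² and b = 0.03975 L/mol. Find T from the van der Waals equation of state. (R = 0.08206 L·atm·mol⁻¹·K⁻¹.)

T ≈ 442.0 K

T = (P + a n²/V²)(V − nb)/(nR)
P + a n²/V² = 45.1 + (2.321)(2.44)²/(1.907)² = 48.900 atm
V − nb = 1.907 − (2.44)(0.03975) = 1.8100 L
T = (48.900)(1.8100)/((2.44)(0.08206)) = 442.0 K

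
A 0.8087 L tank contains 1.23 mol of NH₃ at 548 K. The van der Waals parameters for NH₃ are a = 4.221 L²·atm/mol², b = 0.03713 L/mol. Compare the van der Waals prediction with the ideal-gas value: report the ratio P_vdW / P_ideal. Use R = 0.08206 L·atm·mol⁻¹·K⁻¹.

Ideal: P_ideal = nRT/V = (1.23)(0.08206)(548)/0.8087 = 68.3958 atm
vdW: P = nRT/(V − nb) − a n²/V² = 55.3117/0.763030 − 6.38595/0.653996 = 72.4895 − 9.76451 = 62.7250 atm
Ratio = 62.7250/68.3958 = 0.9171

P_vdW / P_ideal ≈ 0.9171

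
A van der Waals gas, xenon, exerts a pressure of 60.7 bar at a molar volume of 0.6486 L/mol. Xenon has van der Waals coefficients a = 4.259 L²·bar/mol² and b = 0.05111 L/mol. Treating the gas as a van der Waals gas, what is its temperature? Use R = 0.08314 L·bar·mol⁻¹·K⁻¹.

T ≈ 509.0 K

T = (P + a/V_m²)(V_m − b)/R
P + a/V_m² = 60.7 + 4.259/(0.6486)² = 70.824 bar
V_m − b = 0.6486 − 0.05111 = 0.59749 L/mol
T = (70.824)(0.59749)/0.08314 = 509.0 K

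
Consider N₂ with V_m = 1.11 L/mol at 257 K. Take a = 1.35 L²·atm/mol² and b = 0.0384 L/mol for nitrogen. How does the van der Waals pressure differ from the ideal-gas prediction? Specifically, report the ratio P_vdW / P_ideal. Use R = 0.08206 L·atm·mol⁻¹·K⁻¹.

P_vdW / P_ideal ≈ 0.9782

Ideal: P_ideal = RT/V_m = (0.08206)(257)/1.11 = 18.9995 atm
vdW: P = RT/(V_m − b) − a/V_m² = 21.0894/1.07160 − 1.35/1.23210 = 19.6803 − 1.09569 = 18.5846 atm
Ratio = 18.5846/18.9995 = 0.9782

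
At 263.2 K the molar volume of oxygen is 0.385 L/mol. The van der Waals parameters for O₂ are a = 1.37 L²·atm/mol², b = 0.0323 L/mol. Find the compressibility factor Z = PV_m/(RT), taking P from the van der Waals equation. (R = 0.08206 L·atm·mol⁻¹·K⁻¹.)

P = RT/(V_m − b) − a/V_m² = (0.08206)(263.2)/(0.385 − 0.0323) − 1.37/(0.385)²
  = 21.598/0.35270 − 9.2427 = 61.236 − 9.2427 = 51.993 atm
Z = PV_m/(RT) = (51.993)(0.385)/((0.08206)(263.2)) = 20.017/21.598 = 0.9268

Z ≈ 0.9268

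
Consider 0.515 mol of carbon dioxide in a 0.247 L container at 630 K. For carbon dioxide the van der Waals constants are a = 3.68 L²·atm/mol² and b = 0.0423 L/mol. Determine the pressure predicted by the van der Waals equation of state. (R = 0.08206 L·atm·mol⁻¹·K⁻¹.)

P = nRT/(V − nb) − a n²/V²
nRT/(V − nb) = (0.515)(0.08206)(630)/(0.247 − 0.515×0.0423) = 26.624/0.22522 = 118.21 atm
a n²/V² = (3.68)(0.515)²/(0.247)² = 15.998 atm
P = 118.21 − 15.998 = 102.2 atm

P ≈ 102.2 atm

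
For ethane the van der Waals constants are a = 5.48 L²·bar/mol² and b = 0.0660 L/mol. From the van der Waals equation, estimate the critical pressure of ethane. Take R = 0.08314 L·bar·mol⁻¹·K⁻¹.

P_c ≈ 46.59 bar

For a van der Waals gas, P_c = a/(27b²).
P_c = 5.48/(27×(0.0660)²) = 5.48/0.11761 = 46.59 bar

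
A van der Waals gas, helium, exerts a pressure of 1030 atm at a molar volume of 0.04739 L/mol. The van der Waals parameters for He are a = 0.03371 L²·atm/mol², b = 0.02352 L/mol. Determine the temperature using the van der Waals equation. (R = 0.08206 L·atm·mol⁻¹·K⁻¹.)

T ≈ 304.0 K

T = (P + a/V_m²)(V_m − b)/R
P + a/V_m² = 1030 + 0.03371/(0.04739)² = 1045.0 atm
V_m − b = 0.04739 − 0.02352 = 0.023870 L/mol
T = (1045.0)(0.023870)/0.08206 = 304.0 K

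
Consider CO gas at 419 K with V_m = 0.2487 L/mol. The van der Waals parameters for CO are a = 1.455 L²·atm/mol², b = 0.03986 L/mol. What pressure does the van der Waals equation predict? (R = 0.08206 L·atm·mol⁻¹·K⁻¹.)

P = RT/(V_m − b) − a/V_m²
RT/(V_m − b) = (0.08206)(419)/(0.2487 − 0.03986) = 34.383/0.20884 = 164.64 atm
a/V_m² = 1.455/(0.2487)² = 23.524 atm
P = 164.64 − 23.524 = 141.1 atm

P ≈ 141.1 atm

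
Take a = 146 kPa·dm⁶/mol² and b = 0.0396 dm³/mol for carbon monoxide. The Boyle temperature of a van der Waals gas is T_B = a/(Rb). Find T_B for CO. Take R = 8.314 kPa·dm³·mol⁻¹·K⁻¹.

For a van der Waals gas the second virial coefficient B₂ = b − a/(RT) vanishes at T_B = a/(Rb).
T_B = 146/(8.314×0.0396) = 146/0.32923 = 443.5 K

T_B ≈ 443.5 K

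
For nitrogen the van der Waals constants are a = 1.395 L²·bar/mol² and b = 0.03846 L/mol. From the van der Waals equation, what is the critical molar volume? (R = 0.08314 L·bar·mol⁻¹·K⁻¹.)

For a van der Waals gas, V_m,c = 3b.
V_m,c = 3×0.03846 = 0.1154 L/mol

V_m,c ≈ 0.1154 L/mol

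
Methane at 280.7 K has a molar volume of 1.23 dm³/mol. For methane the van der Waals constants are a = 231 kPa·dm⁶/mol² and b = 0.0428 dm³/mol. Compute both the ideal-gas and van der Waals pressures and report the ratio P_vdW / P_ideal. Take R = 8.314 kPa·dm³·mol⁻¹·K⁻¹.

P_vdW / P_ideal ≈ 0.9556

Ideal: P_ideal = RT/V_m = (8.314)(280.7)/1.23 = 1897.35 kPa
vdW: P = RT/(V_m − b) − a/V_m² = 2333.74/1.18720 − 231/1.51290 = 1965.75 − 152.687 = 1813.06 kPa
Ratio = 1813.06/1897.35 = 0.9556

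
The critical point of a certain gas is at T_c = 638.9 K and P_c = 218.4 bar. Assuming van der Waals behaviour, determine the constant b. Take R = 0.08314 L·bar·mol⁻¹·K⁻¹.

From T_c = 8a/(27Rb) and P_c = a/(27b²): b = R T_c/(8 P_c).
b = (0.08314)(638.9)/(8×218.4) = 53.118/1747.2 = 0.03040 L/mol

b ≈ 0.03040 L/mol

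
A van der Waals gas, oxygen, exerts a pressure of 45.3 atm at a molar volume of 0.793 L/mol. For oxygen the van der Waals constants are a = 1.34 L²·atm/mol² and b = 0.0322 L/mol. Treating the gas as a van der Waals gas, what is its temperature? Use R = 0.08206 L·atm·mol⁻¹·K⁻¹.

T ≈ 439.7 K

T = (P + a/V_m²)(V_m − b)/R
P + a/V_m² = 45.3 + 1.34/(0.793)² = 47.431 atm
V_m − b = 0.793 − 0.0322 = 0.76080 L/mol
T = (47.431)(0.76080)/0.08206 = 439.7 K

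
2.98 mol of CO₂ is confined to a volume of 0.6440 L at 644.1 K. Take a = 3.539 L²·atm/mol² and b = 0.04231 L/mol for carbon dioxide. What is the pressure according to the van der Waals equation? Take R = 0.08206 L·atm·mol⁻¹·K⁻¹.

P = nRT/(V − nb) − a n²/V²
nRT/(V − nb) = (2.98)(0.08206)(644.1)/(0.6440 − 2.98×0.04231) = 157.51/0.51792 = 304.12 atm
a n²/V² = (3.539)(2.98)²/(0.6440)² = 75.778 atm
P = 304.12 − 75.778 = 228.3 atm

P ≈ 228.3 atm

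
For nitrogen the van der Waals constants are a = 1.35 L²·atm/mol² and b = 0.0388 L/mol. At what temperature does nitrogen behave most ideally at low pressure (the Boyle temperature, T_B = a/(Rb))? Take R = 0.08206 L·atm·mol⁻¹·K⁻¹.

For a van der Waals gas the second virial coefficient B₂ = b − a/(RT) vanishes at T_B = a/(Rb).
T_B = 1.35/(0.08206×0.0388) = 1.35/0.0031839 = 424.0 K

T_B ≈ 424.0 K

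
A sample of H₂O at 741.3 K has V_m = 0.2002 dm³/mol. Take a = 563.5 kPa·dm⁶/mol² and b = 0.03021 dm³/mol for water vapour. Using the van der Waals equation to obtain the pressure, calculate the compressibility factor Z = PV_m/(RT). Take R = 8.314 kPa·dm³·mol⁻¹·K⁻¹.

P = RT/(V_m − b) − a/V_m² = (8.314)(741.3)/(0.2002 − 0.03021) − 563.5/(0.2002)²
  = 6163.2/0.16999 − 14059 = 36256 − 14059 = 22197 kPa
Z = PV_m/(RT) = (22197)(0.2002)/((8.314)(741.3)) = 4443.8/6163.2 = 0.7210

Z ≈ 0.7210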